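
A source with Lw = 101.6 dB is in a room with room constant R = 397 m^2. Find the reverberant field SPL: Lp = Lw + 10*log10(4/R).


4/R = 4/397 = 0.0100756
Lp = 101.6 + 10*log10(0.0100756) = 81.633 dB


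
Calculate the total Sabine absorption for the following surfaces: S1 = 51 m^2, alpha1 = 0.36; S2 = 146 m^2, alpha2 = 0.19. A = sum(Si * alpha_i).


51 * 0.36 = 18.36
146 * 0.19 = 27.74
A_total = 18.36 + 27.74 = 46.1 m^2


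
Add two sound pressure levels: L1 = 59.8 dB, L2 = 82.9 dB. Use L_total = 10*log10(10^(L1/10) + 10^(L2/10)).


10^(59.8/10) = 954993
10^(82.9/10) = 1.94984e+08
Sum = 954993 + 1.94984e+08 = 1.95939e+08
L_total = 10*log10(1.95939e+08) = 82.921 dB


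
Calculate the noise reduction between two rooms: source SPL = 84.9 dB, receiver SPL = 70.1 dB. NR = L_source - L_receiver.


NR = L_source - L_receiver (difference between source and receiving room levels)
NR = 84.9 - 70.1 = 14.8 dB


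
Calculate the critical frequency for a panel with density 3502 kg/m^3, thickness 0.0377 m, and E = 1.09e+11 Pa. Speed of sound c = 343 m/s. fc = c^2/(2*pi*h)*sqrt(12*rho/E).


12*rho/E = 12*3502/1.09e+11 = 3.85541e-07
sqrt(12*rho/E) = sqrt(3.85541e-07) = 0.000620919
c^2/(2*pi*h) = 343^2/(2*pi*0.0377) = 496669
fc = 496669 * 0.000620919 = 308.39 Hz


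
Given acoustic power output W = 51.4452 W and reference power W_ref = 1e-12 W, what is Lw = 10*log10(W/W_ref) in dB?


W / W_ref = 51.4452 / 1e-12 = 5.14452e+13
Lw = 10 * log10(5.14452e+13) = 137.11 dB


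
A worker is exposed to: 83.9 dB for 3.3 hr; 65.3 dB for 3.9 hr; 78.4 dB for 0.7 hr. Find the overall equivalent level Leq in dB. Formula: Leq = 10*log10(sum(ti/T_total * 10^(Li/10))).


T_total = 3.3 + 3.9 + 0.7 = 7.9 hr
(3.3/7.9) * 10^(83.9/10) = 1.02538e+08
(3.9/7.9) * 10^(65.3/10) = 1.67277e+06
(0.7/7.9) * 10^(78.4/10) = 6.13015e+06
Sum = 1.02538e+08 + 1.67277e+06 + 6.13015e+06 = 1.10341e+08
Leq = 10*log10(1.10341e+08) = 80.427 dB


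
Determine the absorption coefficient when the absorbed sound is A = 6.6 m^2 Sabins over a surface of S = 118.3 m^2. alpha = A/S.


Absorption coefficient = absorbed power / incident power
alpha = A / S = 6.6 / 118.3 = 0.05579


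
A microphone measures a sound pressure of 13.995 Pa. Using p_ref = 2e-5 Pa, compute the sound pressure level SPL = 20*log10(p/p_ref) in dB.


p / p_ref = 13.995 / 2e-5 = 699750
SPL = 20 * log10(699750) = 116.9 dB


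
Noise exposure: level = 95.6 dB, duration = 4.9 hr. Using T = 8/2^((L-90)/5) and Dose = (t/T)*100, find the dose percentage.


T_allowed = 8 / 2^((95.6 - 90)/5) = 3.68075 hr
Dose = 4.9 / 3.68075 * 100 = 133.13 %


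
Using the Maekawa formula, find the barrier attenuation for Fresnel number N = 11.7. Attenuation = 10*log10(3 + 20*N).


3 + 20*N = 3 + 20*11.7 = 237
Att = 10*log10(237) = 23.747 dB


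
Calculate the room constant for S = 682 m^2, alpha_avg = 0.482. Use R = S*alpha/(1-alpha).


R = 682 * 0.482 / (1 - 0.482) = 634.6 m^2


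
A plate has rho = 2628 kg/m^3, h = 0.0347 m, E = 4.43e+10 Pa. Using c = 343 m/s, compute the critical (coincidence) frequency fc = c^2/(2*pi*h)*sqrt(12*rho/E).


12*rho/E = 12*2628/4.43e+10 = 7.11874e-07
sqrt(12*rho/E) = sqrt(7.11874e-07) = 0.000843726
c^2/(2*pi*h) = 343^2/(2*pi*0.0347) = 539609
fc = 539609 * 0.000843726 = 455.28 Hz


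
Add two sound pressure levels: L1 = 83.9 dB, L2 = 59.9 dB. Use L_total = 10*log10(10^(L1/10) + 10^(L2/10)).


10^(83.9/10) = 2.45471e+08
10^(59.9/10) = 977237
Sum = 2.45471e+08 + 977237 = 2.46448e+08
L_total = 10*log10(2.46448e+08) = 83.917 dB


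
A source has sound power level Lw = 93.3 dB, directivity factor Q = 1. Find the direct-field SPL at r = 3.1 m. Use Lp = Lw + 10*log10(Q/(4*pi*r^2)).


4*pi*r^2 = 4*pi*3.1^2 = 120.763 m^2
Q / (4*pi*r^2) = 1 / 120.763 = 0.00828068
Lp = 93.3 + 10*log10(0.00828068) = 72.481 dB


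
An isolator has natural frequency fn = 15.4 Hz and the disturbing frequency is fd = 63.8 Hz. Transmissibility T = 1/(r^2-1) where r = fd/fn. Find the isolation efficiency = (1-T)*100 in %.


r = 63.8 / 15.4 = 4.14286
r^2 - 1 = 4.14286^2 - 1 = 16.1633
T = 1/16.1633 = 0.0618686
Efficiency = (1 - 0.0618686)*100 = 93.813 %


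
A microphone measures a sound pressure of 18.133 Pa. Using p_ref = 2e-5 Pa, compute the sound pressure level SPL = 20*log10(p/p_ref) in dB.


p / p_ref = 18.133 / 2e-5 = 906650
SPL = 20 * log10(906650) = 119.15 dB


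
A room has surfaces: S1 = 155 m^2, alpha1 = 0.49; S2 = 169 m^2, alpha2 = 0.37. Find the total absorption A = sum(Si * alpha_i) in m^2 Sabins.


155 * 0.49 = 75.95
169 * 0.37 = 62.53
A_total = 75.95 + 62.53 = 138.48 m^2


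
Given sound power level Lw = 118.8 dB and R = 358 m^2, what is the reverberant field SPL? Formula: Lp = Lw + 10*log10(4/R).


4/R = 4/358 = 0.0111732
Lp = 118.8 + 10*log10(0.0111732) = 99.282 dB


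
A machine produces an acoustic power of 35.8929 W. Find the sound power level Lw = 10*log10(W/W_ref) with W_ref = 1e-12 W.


W / W_ref = 35.8929 / 1e-12 = 3.58929e+13
Lw = 10 * log10(3.58929e+13) = 135.55 dB


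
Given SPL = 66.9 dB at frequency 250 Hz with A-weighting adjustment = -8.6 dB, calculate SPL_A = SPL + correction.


A-weighting table: 250 Hz -> -8.6 dB correction
SPL_A = SPL + correction = 66.9 + (-8.6) = 58.3 dBA


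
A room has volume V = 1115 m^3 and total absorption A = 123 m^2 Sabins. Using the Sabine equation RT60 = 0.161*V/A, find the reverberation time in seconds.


RT60 = 0.161 * 1115 / 123 = 1.4595 s


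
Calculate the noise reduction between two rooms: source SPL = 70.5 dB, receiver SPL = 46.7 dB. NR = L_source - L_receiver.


NR = L_source - L_receiver (difference between source and receiving room levels)
NR = 70.5 - 46.7 = 23.8 dB


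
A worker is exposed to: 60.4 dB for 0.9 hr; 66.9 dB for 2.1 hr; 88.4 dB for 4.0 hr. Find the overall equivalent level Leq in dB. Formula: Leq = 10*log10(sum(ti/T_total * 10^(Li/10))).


T_total = 0.9 + 2.1 + 4.0 = 7.0 hr
(0.9/7.0) * 10^(60.4/10) = 140976
(2.1/7.0) * 10^(66.9/10) = 1.46934e+06
(4.0/7.0) * 10^(88.4/10) = 3.95332e+08
Sum = 140976 + 1.46934e+06 + 3.95332e+08 = 3.96942e+08
Leq = 10*log10(3.96942e+08) = 85.987 dB


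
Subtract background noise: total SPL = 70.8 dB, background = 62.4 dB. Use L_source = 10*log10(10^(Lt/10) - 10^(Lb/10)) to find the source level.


10^(70.8/10) = 1.20226e+07
10^(62.4/10) = 1.7378e+06
Difference = 1.20226e+07 - 1.7378e+06 = 1.02848e+07
L_source = 10*log10(1.02848e+07) = 70.122 dB


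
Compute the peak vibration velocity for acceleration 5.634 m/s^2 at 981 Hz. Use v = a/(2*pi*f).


omega = 2*pi*f = 2*pi*981 = 6163.8 rad/s
v = a / omega = 5.634 / 6163.8 = 0.00091405 m/s


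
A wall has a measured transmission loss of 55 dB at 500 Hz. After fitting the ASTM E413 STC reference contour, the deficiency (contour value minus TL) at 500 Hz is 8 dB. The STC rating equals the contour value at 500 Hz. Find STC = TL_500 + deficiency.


By ASTM E413, STC = value of the fitted reference contour at 500 Hz.
Contour value at 500 Hz = TL_500 + deficiency = 55 + 8 = 63
STC = 63


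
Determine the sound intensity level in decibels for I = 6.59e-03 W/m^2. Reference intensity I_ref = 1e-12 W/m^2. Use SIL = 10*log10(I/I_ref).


I / I_ref = 6.59e-03 / 1e-12 = 6.59e+09
SIL = 10 * log10(6.59e+09) = 98.189 dB


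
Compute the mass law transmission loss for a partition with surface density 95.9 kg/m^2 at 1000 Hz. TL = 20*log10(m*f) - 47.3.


m * f = 95.9 * 1000 = 95900
20*log10(95900) = 99.6364 dB
TL = 99.6364 - 47.3 = 52.336 dB


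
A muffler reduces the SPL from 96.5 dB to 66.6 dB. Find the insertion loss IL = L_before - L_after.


Insertion loss = SPL without muffler - SPL with muffler
IL = 96.5 - 66.6 = 29.9 dB


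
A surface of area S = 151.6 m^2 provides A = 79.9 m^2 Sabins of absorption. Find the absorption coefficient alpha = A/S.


Absorption coefficient = absorbed power / incident power
alpha = A / S = 79.9 / 151.6 = 0.52704


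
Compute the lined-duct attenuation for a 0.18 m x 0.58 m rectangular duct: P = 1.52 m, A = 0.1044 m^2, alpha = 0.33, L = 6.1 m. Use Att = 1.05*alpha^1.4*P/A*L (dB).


alpha^1.4 = 0.33^1.4 = 0.211797
Attenuation rate = 1.05 * alpha^1.4 * P / A
= 1.05 * 0.211797 * 1.52 / 0.1044 = 3.23782 dB/m
Total Att = 3.23782 * 6.1 = 19.751 dB


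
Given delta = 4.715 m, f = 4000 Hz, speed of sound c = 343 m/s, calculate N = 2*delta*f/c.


N = 2*delta*f/c = 2*delta/lambda, where lambda = c/f
lambda = 343 / 4000 = 0.08575 m
N = 2 * 4.715 / 0.08575 = 109.97


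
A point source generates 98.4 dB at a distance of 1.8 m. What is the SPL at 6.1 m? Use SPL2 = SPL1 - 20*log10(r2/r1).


r2/r1 = 6.1/1.8 = 3.38889
Correction = 20*log10(3.38889) = 10.6011 dB
SPL2 = 98.4 - 10.6011 = 87.799 dB


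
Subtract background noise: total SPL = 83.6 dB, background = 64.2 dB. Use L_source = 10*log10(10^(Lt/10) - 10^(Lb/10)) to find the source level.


10^(83.6/10) = 2.29087e+08
10^(64.2/10) = 2.63027e+06
Difference = 2.29087e+08 - 2.63027e+06 = 2.26457e+08
L_source = 10*log10(2.26457e+08) = 83.55 dB


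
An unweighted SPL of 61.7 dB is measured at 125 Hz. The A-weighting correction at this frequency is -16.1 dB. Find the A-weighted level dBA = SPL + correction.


A-weighting table: 125 Hz -> -16.1 dB correction
SPL_A = SPL + correction = 61.7 + (-16.1) = 45.6 dBA


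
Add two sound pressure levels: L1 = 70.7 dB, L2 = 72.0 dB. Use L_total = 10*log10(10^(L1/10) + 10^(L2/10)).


10^(70.7/10) = 1.1749e+07
10^(72.0/10) = 1.58489e+07
Sum = 1.1749e+07 + 1.58489e+07 = 2.75979e+07
L_total = 10*log10(2.75979e+07) = 74.409 dB


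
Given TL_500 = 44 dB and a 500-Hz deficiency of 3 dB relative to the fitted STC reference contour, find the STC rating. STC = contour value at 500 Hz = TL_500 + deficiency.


By ASTM E413, STC = value of the fitted reference contour at 500 Hz.
Contour value at 500 Hz = TL_500 + deficiency = 44 + 3 = 47
STC = 47


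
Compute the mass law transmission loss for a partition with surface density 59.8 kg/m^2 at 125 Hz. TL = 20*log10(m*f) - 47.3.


m * f = 59.8 * 125 = 7475
20*log10(7475) = 77.4722 dB
TL = 77.4722 - 47.3 = 30.172 dB


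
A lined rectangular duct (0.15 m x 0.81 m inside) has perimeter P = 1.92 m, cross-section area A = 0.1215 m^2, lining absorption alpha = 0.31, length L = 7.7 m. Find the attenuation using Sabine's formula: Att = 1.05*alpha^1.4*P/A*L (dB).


alpha^1.4 = 0.31^1.4 = 0.194047
Attenuation rate = 1.05 * alpha^1.4 * P / A
= 1.05 * 0.194047 * 1.92 / 0.1215 = 3.21974 dB/m
Total Att = 3.21974 * 7.7 = 24.792 dB


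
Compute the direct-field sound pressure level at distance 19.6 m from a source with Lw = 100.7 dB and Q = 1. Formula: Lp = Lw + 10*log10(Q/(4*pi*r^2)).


4*pi*r^2 = 4*pi*19.6^2 = 4827.5 m^2
Q / (4*pi*r^2) = 1 / 4827.5 = 0.000207147
Lp = 100.7 + 10*log10(0.000207147) = 63.863 dB


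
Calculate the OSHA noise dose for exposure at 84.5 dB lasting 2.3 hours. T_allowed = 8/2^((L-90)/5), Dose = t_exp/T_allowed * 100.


T_allowed = 8 / 2^((84.5 - 90)/5) = 17.1484 hr
Dose = 2.3 / 17.1484 * 100 = 13.412 %


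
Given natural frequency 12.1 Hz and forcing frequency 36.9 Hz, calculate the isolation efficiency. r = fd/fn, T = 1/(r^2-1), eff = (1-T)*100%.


r = 36.9 / 12.1 = 3.04959
r^2 - 1 = 3.04959^2 - 1 = 8.3
T = 1/8.3 = 0.120482
Efficiency = (1 - 0.120482)*100 = 87.952 %


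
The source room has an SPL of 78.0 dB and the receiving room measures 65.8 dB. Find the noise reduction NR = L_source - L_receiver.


NR = L_source - L_receiver (difference between source and receiving room levels)
NR = 78.0 - 65.8 = 12.2 dB


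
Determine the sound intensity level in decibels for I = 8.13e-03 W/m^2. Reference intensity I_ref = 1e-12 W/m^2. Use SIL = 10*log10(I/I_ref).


I / I_ref = 8.13e-03 / 1e-12 = 8.13e+09
SIL = 10 * log10(8.13e+09) = 99.101 dB


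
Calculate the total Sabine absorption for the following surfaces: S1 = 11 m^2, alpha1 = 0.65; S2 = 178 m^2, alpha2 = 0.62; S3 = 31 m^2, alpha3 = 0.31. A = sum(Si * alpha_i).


11 * 0.65 = 7.15
178 * 0.62 = 110.36
31 * 0.31 = 9.61
A_total = 7.15 + 110.36 + 9.61 = 127.12 m^2


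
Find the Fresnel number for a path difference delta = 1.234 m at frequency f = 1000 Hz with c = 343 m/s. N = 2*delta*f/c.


N = 2*delta*f/c = 2*delta/lambda, where lambda = c/f
lambda = 343 / 1000 = 0.343 m
N = 2 * 1.234 / 0.343 = 7.1953


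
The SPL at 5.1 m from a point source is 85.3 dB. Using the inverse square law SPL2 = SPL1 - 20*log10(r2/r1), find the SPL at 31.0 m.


r2/r1 = 31.0/5.1 = 6.07843
Correction = 20*log10(6.07843) = 15.6758 dB
SPL2 = 85.3 - 15.6758 = 69.624 dB


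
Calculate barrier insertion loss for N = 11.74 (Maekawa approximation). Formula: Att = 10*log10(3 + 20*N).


3 + 20*N = 3 + 20*11.74 = 237.8
Att = 10*log10(237.8) = 23.762 dB


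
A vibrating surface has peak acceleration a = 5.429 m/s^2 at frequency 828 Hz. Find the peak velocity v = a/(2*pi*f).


omega = 2*pi*f = 2*pi*828 = 5202.48 rad/s
v = a / omega = 5.429 / 5202.48 = 0.0010435 m/s


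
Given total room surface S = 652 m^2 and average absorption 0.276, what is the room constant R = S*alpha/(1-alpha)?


R = 652 * 0.276 / (1 - 0.276) = 248.55 m^2


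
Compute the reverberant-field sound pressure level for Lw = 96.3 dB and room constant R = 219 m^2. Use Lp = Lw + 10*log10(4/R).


4/R = 4/219 = 0.0182648
Lp = 96.3 + 10*log10(0.0182648) = 78.916 dB


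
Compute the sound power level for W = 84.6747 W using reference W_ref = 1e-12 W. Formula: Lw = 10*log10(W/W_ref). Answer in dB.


W / W_ref = 84.6747 / 1e-12 = 8.46747e+13
Lw = 10 * log10(8.46747e+13) = 139.28 dB


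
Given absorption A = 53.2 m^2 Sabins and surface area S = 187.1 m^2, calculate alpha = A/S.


Absorption coefficient = absorbed power / incident power
alpha = A / S = 53.2 / 187.1 = 0.28434


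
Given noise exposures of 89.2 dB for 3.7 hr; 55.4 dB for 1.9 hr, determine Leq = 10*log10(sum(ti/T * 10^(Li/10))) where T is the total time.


T_total = 3.7 + 1.9 = 5.6 hr
(3.7/5.6) * 10^(89.2/10) = 5.49558e+08
(1.9/5.6) * 10^(55.4/10) = 117643
Sum = 5.49558e+08 + 117643 = 5.49676e+08
Leq = 10*log10(5.49676e+08) = 87.401 dB


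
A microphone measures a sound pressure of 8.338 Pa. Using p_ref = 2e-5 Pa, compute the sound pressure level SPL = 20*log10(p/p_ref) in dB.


p / p_ref = 8.338 / 2e-5 = 416900
SPL = 20 * log10(416900) = 112.4 dB


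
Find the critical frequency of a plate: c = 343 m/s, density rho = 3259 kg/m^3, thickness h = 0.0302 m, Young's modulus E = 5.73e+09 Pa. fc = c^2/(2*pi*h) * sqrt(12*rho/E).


12*rho/E = 12*3259/5.73e+09 = 6.82513e-06
sqrt(12*rho/E) = sqrt(6.82513e-06) = 0.00261249
c^2/(2*pi*h) = 343^2/(2*pi*0.0302) = 620014
fc = 620014 * 0.00261249 = 1619.8 Hz


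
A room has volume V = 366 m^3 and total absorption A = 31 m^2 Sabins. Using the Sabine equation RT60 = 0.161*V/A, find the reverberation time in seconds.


RT60 = 0.161 * 366 / 31 = 1.9008 s


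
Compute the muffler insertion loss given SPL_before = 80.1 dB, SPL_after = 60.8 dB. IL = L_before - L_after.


Insertion loss = SPL without muffler - SPL with muffler
IL = 80.1 - 60.8 = 19.3 dB


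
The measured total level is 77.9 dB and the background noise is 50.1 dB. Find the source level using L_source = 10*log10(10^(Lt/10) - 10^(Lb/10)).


10^(77.9/10) = 6.16595e+07
10^(50.1/10) = 102329
Difference = 6.16595e+07 - 102329 = 6.15572e+07
L_source = 10*log10(6.15572e+07) = 77.893 dB


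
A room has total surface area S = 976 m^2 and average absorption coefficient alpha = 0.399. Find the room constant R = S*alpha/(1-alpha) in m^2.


R = 976 * 0.399 / (1 - 0.399) = 647.96 m^2


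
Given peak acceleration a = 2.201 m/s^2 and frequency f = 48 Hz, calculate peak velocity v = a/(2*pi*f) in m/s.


omega = 2*pi*f = 2*pi*48 = 301.593 rad/s
v = a / omega = 2.201 / 301.593 = 0.0072979 m/s


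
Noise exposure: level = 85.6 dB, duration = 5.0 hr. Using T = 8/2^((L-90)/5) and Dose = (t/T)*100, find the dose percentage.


T_allowed = 8 / 2^((85.6 - 90)/5) = 14.723 hr
Dose = 5.0 / 14.723 * 100 = 33.96 %


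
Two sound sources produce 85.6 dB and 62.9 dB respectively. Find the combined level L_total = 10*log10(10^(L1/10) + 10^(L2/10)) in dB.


10^(85.6/10) = 3.63078e+08
10^(62.9/10) = 1.94984e+06
Sum = 3.63078e+08 + 1.94984e+06 = 3.65028e+08
L_total = 10*log10(3.65028e+08) = 85.623 dB


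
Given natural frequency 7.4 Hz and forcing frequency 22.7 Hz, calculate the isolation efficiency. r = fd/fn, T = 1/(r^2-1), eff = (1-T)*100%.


r = 22.7 / 7.4 = 3.06757
r^2 - 1 = 3.06757^2 - 1 = 8.40999
T = 1/8.40999 = 0.118906
Efficiency = (1 - 0.118906)*100 = 88.109 %


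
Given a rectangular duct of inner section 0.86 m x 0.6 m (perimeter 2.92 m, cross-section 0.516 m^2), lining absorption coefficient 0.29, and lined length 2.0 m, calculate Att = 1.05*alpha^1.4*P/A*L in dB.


alpha^1.4 = 0.29^1.4 = 0.176749
Attenuation rate = 1.05 * alpha^1.4 * P / A
= 1.05 * 0.176749 * 2.92 / 0.516 = 1.05022 dB/m
Total Att = 1.05022 * 2.0 = 2.1004 dB


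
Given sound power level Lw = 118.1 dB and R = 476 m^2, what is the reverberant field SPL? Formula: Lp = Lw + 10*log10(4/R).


4/R = 4/476 = 0.00840336
Lp = 118.1 + 10*log10(0.00840336) = 97.345 dB


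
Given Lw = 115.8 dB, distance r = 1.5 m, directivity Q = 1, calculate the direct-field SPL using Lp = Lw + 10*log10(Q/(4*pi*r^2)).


4*pi*r^2 = 4*pi*1.5^2 = 28.2743 m^2
Q / (4*pi*r^2) = 1 / 28.2743 = 0.0353678
Lp = 115.8 + 10*log10(0.0353678) = 101.29 dB


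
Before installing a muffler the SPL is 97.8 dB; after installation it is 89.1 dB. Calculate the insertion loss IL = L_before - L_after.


Insertion loss = SPL without muffler - SPL with muffler
IL = 97.8 - 89.1 = 8.7 dB


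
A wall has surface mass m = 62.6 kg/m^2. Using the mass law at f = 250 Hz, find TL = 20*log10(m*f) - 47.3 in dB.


m * f = 62.6 * 250 = 15650
20*log10(15650) = 83.8903 dB
TL = 83.8903 - 47.3 = 36.59 dB


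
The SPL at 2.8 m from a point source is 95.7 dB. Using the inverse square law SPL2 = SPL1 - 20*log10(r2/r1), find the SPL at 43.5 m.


r2/r1 = 43.5/2.8 = 15.5357
Correction = 20*log10(15.5357) = 23.8266 dB
SPL2 = 95.7 - 23.8266 = 71.873 dB


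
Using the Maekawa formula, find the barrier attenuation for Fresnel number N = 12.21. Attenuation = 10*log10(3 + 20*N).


3 + 20*N = 3 + 20*12.21 = 247.2
Att = 10*log10(247.2) = 23.93 dB


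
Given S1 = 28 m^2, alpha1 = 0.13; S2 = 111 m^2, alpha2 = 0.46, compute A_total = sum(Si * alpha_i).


28 * 0.13 = 3.64
111 * 0.46 = 51.06
A_total = 3.64 + 51.06 = 54.7 m^2


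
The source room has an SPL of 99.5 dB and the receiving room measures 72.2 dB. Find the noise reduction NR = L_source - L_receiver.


NR = L_source - L_receiver (difference between source and receiving room levels)
NR = 99.5 - 72.2 = 27.3 dB


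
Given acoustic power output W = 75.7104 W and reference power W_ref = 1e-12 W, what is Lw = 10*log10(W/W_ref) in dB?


W / W_ref = 75.7104 / 1e-12 = 7.57104e+13
Lw = 10 * log10(7.57104e+13) = 138.79 dB


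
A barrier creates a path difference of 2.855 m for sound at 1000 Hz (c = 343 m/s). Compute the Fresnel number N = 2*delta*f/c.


N = 2*delta*f/c = 2*delta/lambda, where lambda = c/f
lambda = 343 / 1000 = 0.343 m
N = 2 * 2.855 / 0.343 = 16.647


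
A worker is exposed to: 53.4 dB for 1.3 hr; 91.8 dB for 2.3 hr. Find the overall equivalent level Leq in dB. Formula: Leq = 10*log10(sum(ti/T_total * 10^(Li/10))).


T_total = 1.3 + 2.3 = 3.6 hr
(1.3/3.6) * 10^(53.4/10) = 79002.5
(2.3/3.6) * 10^(91.8/10) = 9.66997e+08
Sum = 79002.5 + 9.66997e+08 = 9.67076e+08
Leq = 10*log10(9.67076e+08) = 89.855 dB


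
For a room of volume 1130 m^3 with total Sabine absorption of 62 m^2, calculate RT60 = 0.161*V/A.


RT60 = 0.161 * 1130 / 62 = 2.9344 s


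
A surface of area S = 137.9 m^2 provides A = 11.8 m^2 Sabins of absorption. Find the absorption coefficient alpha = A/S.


Absorption coefficient = absorbed power / incident power
alpha = A / S = 11.8 / 137.9 = 0.085569


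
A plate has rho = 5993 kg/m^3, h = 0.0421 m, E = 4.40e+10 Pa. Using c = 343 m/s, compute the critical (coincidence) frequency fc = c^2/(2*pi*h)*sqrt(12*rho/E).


12*rho/E = 12*5993/4.40e+10 = 1.63445e-06
sqrt(12*rho/E) = sqrt(1.63445e-06) = 0.00127846
c^2/(2*pi*h) = 343^2/(2*pi*0.0421) = 444761
fc = 444761 * 0.00127846 = 568.61 Hz


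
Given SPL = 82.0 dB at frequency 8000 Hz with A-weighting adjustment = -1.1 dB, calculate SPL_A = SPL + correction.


A-weighting table: 8000 Hz -> -1.1 dB correction
SPL_A = SPL + correction = 82.0 + (-1.1) = 80.9 dBA


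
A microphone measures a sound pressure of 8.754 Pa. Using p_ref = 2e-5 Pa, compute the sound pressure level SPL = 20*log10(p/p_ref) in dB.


p / p_ref = 8.754 / 2e-5 = 437700
SPL = 20 * log10(437700) = 112.82 dB


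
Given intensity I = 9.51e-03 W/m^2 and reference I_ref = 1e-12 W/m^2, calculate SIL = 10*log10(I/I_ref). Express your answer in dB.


I / I_ref = 9.51e-03 / 1e-12 = 9.51e+09
SIL = 10 * log10(9.51e+09) = 99.782 dB


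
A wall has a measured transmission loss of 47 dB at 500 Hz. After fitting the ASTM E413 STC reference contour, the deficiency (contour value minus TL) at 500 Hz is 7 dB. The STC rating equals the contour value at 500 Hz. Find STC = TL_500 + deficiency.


By ASTM E413, STC = value of the fitted reference contour at 500 Hz.
Contour value at 500 Hz = TL_500 + deficiency = 47 + 7 = 54
STC = 54


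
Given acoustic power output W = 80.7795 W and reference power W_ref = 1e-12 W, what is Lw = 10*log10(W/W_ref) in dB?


W / W_ref = 80.7795 / 1e-12 = 8.07795e+13
Lw = 10 * log10(8.07795e+13) = 139.07 dB


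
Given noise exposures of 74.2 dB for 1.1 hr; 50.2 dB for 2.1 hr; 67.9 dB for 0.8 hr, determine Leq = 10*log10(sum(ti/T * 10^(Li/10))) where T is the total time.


T_total = 1.1 + 2.1 + 0.8 = 4.0 hr
(1.1/4.0) * 10^(74.2/10) = 7.23324e+06
(2.1/4.0) * 10^(50.2/10) = 54974.2
(0.8/4.0) * 10^(67.9/10) = 1.23319e+06
Sum = 7.23324e+06 + 54974.2 + 1.23319e+06 = 8.5214e+06
Leq = 10*log10(8.5214e+06) = 69.305 dB


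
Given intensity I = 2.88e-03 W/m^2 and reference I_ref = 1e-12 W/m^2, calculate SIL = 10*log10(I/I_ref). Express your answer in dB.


I / I_ref = 2.88e-03 / 1e-12 = 2.88e+09
SIL = 10 * log10(2.88e+09) = 94.594 dB


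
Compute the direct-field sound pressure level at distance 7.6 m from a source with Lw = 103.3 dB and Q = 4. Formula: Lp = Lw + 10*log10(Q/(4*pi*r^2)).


4*pi*r^2 = 4*pi*7.6^2 = 725.834 m^2
Q / (4*pi*r^2) = 4 / 725.834 = 0.0055109
Lp = 103.3 + 10*log10(0.0055109) = 80.712 dB


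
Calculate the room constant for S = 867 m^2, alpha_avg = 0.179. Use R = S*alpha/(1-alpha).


R = 867 * 0.179 / (1 - 0.179) = 189.03 m^2


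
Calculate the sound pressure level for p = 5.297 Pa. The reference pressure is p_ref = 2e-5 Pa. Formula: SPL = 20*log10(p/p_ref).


p / p_ref = 5.297 / 2e-5 = 264850
SPL = 20 * log10(264850) = 108.46 dB


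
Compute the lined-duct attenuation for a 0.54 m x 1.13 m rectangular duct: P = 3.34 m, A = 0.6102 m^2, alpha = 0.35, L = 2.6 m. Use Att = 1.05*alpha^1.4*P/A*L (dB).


alpha^1.4 = 0.35^1.4 = 0.229983
Attenuation rate = 1.05 * alpha^1.4 * P / A
= 1.05 * 0.229983 * 3.34 / 0.6102 = 1.32178 dB/m
Total Att = 1.32178 * 2.6 = 3.4366 dB


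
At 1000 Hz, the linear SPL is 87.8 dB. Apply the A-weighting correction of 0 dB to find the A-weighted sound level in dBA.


A-weighting table: 1000 Hz -> 0 dB correction
SPL_A = SPL + correction = 87.8 + (0) = 87.8 dBA


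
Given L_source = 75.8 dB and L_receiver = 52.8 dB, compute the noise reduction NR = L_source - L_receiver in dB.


NR = L_source - L_receiver (difference between source and receiving room levels)
NR = 75.8 - 52.8 = 23 dB


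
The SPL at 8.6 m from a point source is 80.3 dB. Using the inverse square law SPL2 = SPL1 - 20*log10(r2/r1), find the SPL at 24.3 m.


r2/r1 = 24.3/8.6 = 2.82558
Correction = 20*log10(2.82558) = 9.02215 dB
SPL2 = 80.3 - 9.02215 = 71.278 dB


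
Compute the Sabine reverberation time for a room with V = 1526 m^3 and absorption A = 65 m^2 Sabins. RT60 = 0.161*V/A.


RT60 = 0.161 * 1526 / 65 = 3.7798 s


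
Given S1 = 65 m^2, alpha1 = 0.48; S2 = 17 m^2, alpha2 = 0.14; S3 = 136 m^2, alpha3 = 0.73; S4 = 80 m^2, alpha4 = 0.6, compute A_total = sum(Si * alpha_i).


65 * 0.48 = 31.2
17 * 0.14 = 2.38
136 * 0.73 = 99.28
80 * 0.6 = 48
A_total = 31.2 + 2.38 + 99.28 + 48 = 180.86 m^2


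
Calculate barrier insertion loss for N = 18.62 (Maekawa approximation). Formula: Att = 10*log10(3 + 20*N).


3 + 20*N = 3 + 20*18.62 = 375.4
Att = 10*log10(375.4) = 25.745 dB


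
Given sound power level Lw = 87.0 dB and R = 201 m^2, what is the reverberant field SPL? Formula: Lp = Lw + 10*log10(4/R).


4/R = 4/201 = 0.0199005
Lp = 87.0 + 10*log10(0.0199005) = 69.989 dB


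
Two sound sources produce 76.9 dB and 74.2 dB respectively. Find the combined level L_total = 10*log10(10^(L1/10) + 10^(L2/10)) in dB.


10^(76.9/10) = 4.89779e+07
10^(74.2/10) = 2.63027e+07
Sum = 4.89779e+07 + 2.63027e+07 = 7.52806e+07
L_total = 10*log10(7.52806e+07) = 78.767 dB


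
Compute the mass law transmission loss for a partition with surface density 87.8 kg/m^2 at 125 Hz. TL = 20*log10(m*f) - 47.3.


m * f = 87.8 * 125 = 10975
20*log10(10975) = 80.8081 dB
TL = 80.8081 - 47.3 = 33.508 dB


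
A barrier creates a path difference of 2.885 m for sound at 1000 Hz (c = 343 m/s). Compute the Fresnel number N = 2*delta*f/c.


N = 2*delta*f/c = 2*delta/lambda, where lambda = c/f
lambda = 343 / 1000 = 0.343 m
N = 2 * 2.885 / 0.343 = 16.822


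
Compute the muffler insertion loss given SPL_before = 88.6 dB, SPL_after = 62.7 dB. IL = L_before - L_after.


Insertion loss = SPL without muffler - SPL with muffler
IL = 88.6 - 62.7 = 25.9 dB


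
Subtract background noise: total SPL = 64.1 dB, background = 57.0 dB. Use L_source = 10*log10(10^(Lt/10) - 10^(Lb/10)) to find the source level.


10^(64.1/10) = 2.5704e+06
10^(57.0/10) = 501187
Difference = 2.5704e+06 - 501187 = 2.06921e+06
L_source = 10*log10(2.06921e+06) = 63.158 dB


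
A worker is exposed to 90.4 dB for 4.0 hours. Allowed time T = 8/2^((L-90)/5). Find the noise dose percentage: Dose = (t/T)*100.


T_allowed = 8 / 2^((90.4 - 90)/5) = 7.56846 hr
Dose = 4.0 / 7.56846 * 100 = 52.851 %


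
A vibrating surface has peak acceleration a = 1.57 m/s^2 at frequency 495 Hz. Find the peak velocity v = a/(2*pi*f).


omega = 2*pi*f = 2*pi*495 = 3110.18 rad/s
v = a / omega = 1.57 / 3110.18 = 0.00050479 m/s


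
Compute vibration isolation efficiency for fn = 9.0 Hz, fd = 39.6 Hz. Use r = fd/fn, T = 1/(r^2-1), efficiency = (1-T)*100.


r = 39.6 / 9.0 = 4.4
r^2 - 1 = 4.4^2 - 1 = 18.36
T = 1/18.36 = 0.0544662
Efficiency = (1 - 0.0544662)*100 = 94.553 %


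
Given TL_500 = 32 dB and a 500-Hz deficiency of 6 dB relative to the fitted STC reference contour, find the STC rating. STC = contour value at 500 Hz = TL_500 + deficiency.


By ASTM E413, STC = value of the fitted reference contour at 500 Hz.
Contour value at 500 Hz = TL_500 + deficiency = 32 + 6 = 38
STC = 38


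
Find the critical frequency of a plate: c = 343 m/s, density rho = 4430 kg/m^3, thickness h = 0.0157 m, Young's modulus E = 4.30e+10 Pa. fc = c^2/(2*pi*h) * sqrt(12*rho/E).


12*rho/E = 12*4430/4.30e+10 = 1.23628e-06
sqrt(12*rho/E) = sqrt(1.23628e-06) = 0.00111188
c^2/(2*pi*h) = 343^2/(2*pi*0.0157) = 1.19264e+06
fc = 1.19264e+06 * 0.00111188 = 1326.1 Hz


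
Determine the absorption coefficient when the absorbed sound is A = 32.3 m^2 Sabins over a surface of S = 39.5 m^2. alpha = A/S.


Absorption coefficient = absorbed power / incident power
alpha = A / S = 32.3 / 39.5 = 0.81772


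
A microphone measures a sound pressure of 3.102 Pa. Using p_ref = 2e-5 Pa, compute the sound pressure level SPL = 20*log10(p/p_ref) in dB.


p / p_ref = 3.102 / 2e-5 = 155100
SPL = 20 * log10(155100) = 103.81 dB


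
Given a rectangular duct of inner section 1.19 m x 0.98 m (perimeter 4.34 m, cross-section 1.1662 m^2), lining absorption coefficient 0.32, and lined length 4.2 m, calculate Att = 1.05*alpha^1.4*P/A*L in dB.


alpha^1.4 = 0.32^1.4 = 0.202866
Attenuation rate = 1.05 * alpha^1.4 * P / A
= 1.05 * 0.202866 * 4.34 / 1.1662 = 0.792712 dB/m
Total Att = 0.792712 * 4.2 = 3.3294 dB


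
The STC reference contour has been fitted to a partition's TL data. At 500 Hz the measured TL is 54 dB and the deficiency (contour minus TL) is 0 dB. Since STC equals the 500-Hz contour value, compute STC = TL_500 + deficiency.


By ASTM E413, STC = value of the fitted reference contour at 500 Hz.
Contour value at 500 Hz = TL_500 + deficiency = 54 + 0 = 54
STC = 54


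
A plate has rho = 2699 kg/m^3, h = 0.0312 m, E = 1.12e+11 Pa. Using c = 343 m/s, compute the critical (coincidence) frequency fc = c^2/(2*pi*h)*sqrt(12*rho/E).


12*rho/E = 12*2699/1.12e+11 = 2.89179e-07
sqrt(12*rho/E) = sqrt(2.89179e-07) = 0.000537754
c^2/(2*pi*h) = 343^2/(2*pi*0.0312) = 600142
fc = 600142 * 0.000537754 = 322.73 Hz


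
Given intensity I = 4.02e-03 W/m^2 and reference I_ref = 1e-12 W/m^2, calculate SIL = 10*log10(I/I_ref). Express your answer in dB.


I / I_ref = 4.02e-03 / 1e-12 = 4.02e+09
SIL = 10 * log10(4.02e+09) = 96.042 dB


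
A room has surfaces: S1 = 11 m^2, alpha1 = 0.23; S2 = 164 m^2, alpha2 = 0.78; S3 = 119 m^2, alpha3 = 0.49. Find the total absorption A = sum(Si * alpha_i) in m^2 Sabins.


11 * 0.23 = 2.53
164 * 0.78 = 127.92
119 * 0.49 = 58.31
A_total = 2.53 + 127.92 + 58.31 = 188.76 m^2


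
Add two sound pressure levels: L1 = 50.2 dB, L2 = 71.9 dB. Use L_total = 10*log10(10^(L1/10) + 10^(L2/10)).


10^(50.2/10) = 104713
10^(71.9/10) = 1.54882e+07
Sum = 104713 + 1.54882e+07 = 1.55929e+07
L_total = 10*log10(1.55929e+07) = 71.929 dB


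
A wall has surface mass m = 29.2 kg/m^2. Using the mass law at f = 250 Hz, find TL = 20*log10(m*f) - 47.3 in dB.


m * f = 29.2 * 250 = 7300
20*log10(7300) = 77.2665 dB
TL = 77.2665 - 47.3 = 29.966 dB


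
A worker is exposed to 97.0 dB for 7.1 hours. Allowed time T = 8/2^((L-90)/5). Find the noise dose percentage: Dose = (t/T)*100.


T_allowed = 8 / 2^((97.0 - 90)/5) = 3.03143 hr
Dose = 7.1 / 3.03143 * 100 = 234.21 %


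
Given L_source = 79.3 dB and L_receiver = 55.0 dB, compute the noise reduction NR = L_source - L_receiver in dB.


NR = L_source - L_receiver (difference between source and receiving room levels)
NR = 79.3 - 55.0 = 24.3 dB


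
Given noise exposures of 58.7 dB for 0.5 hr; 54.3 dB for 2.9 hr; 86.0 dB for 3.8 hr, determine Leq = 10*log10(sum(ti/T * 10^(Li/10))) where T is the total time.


T_total = 0.5 + 2.9 + 3.8 = 7.2 hr
(0.5/7.2) * 10^(58.7/10) = 51479.9
(2.9/7.2) * 10^(54.3/10) = 108409
(3.8/7.2) * 10^(86.0/10) = 2.10112e+08
Sum = 51479.9 + 108409 + 2.10112e+08 = 2.10272e+08
Leq = 10*log10(2.10272e+08) = 83.228 dB


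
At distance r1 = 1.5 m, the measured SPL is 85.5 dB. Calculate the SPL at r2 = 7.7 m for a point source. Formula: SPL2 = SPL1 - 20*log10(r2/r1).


r2/r1 = 7.7/1.5 = 5.13333
Correction = 20*log10(5.13333) = 14.208 dB
SPL2 = 85.5 - 14.208 = 71.292 dB


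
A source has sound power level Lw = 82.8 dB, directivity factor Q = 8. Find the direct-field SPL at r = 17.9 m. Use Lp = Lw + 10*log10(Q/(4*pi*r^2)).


4*pi*r^2 = 4*pi*17.9^2 = 4026.39 m^2
Q / (4*pi*r^2) = 8 / 4026.39 = 0.00198689
Lp = 82.8 + 10*log10(0.00198689) = 55.782 dB


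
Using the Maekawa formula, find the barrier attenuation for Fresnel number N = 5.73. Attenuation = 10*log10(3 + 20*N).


3 + 20*N = 3 + 20*5.73 = 117.6
Att = 10*log10(117.6) = 20.704 dB


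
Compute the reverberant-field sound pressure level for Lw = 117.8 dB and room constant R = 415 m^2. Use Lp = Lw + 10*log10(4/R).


4/R = 4/415 = 0.00963855
Lp = 117.8 + 10*log10(0.00963855) = 97.64 dB


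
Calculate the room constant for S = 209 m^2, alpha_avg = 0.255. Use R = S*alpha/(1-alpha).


R = 209 * 0.255 / (1 - 0.255) = 71.537 m^2


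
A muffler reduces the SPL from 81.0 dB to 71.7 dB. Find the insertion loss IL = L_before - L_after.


Insertion loss = SPL without muffler - SPL with muffler
IL = 81.0 - 71.7 = 9.3 dB


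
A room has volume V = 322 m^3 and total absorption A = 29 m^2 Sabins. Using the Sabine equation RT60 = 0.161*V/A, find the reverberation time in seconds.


RT60 = 0.161 * 322 / 29 = 1.7877 s


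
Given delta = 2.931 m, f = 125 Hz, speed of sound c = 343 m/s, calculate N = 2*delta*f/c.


N = 2*delta*f/c = 2*delta/lambda, where lambda = c/f
lambda = 343 / 125 = 2.744 m
N = 2 * 2.931 / 2.744 = 2.1363


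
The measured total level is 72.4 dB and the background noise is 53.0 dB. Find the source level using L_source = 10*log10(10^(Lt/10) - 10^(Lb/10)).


10^(72.4/10) = 1.7378e+07
10^(53.0/10) = 199526
Difference = 1.7378e+07 - 199526 = 1.71785e+07
L_source = 10*log10(1.71785e+07) = 72.35 dB


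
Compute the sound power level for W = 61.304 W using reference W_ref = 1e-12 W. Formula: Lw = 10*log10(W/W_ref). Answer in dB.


W / W_ref = 61.304 / 1e-12 = 6.1304e+13
Lw = 10 * log10(6.1304e+13) = 137.87 dB


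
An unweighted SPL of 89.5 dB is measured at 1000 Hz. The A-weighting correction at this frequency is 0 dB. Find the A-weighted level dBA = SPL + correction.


A-weighting table: 1000 Hz -> 0 dB correction
SPL_A = SPL + correction = 89.5 + (0) = 89.5 dBA


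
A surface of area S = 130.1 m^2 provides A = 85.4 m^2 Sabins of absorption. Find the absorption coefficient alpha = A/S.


Absorption coefficient = absorbed power / incident power
alpha = A / S = 85.4 / 130.1 = 0.65642


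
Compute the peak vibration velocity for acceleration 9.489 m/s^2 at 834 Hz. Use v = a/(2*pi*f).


omega = 2*pi*f = 2*pi*834 = 5240.18 rad/s
v = a / omega = 9.489 / 5240.18 = 0.0018108 m/s


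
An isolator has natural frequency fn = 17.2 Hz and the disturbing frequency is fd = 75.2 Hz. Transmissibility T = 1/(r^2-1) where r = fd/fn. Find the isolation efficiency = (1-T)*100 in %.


r = 75.2 / 17.2 = 4.37209
r^2 - 1 = 4.37209^2 - 1 = 18.1152
T = 1/18.1152 = 0.0552023
Efficiency = (1 - 0.0552023)*100 = 94.48 %


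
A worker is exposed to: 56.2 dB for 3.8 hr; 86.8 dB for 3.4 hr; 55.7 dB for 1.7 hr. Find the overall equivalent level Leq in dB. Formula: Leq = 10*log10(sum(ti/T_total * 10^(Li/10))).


T_total = 3.8 + 3.4 + 1.7 = 8.9 hr
(3.8/8.9) * 10^(56.2/10) = 177989
(3.4/8.9) * 10^(86.8/10) = 1.82847e+08
(1.7/8.9) * 10^(55.7/10) = 70967.4
Sum = 177989 + 1.82847e+08 + 70967.4 = 1.83096e+08
Leq = 10*log10(1.83096e+08) = 82.627 dB


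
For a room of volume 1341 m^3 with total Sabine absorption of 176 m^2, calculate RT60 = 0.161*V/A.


RT60 = 0.161 * 1341 / 176 = 1.2267 s


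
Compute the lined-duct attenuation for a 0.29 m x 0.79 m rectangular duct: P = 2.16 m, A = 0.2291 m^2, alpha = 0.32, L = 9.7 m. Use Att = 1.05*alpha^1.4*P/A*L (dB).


alpha^1.4 = 0.32^1.4 = 0.202866
Attenuation rate = 1.05 * alpha^1.4 * P / A
= 1.05 * 0.202866 * 2.16 / 0.2291 = 2.00829 dB/m
Total Att = 2.00829 * 9.7 = 19.48 dB


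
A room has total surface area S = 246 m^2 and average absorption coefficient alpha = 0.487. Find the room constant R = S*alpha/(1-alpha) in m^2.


R = 246 * 0.487 / (1 - 0.487) = 233.53 m^2


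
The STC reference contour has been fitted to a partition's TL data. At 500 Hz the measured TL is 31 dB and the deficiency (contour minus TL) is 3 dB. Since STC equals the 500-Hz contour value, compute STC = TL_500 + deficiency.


By ASTM E413, STC = value of the fitted reference contour at 500 Hz.
Contour value at 500 Hz = TL_500 + deficiency = 31 + 3 = 34
STC = 34


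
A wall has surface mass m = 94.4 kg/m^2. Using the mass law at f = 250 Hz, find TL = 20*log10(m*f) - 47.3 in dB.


m * f = 94.4 * 250 = 23600
20*log10(23600) = 87.4582 dB
TL = 87.4582 - 47.3 = 40.158 dB


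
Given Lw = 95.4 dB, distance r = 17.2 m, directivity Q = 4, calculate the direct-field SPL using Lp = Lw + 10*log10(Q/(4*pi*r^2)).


4*pi*r^2 = 4*pi*17.2^2 = 3717.64 m^2
Q / (4*pi*r^2) = 4 / 3717.64 = 0.00107595
Lp = 95.4 + 10*log10(0.00107595) = 65.718 dB


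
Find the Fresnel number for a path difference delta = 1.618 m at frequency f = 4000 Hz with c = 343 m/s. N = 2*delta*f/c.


N = 2*delta*f/c = 2*delta/lambda, where lambda = c/f
lambda = 343 / 4000 = 0.08575 m
N = 2 * 1.618 / 0.08575 = 37.738


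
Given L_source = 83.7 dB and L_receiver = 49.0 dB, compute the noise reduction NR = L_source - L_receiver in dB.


NR = L_source - L_receiver (difference between source and receiving room levels)
NR = 83.7 - 49.0 = 34.7 dB


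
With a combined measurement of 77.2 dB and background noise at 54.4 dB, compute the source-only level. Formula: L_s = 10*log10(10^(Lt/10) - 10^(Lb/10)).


10^(77.2/10) = 5.24807e+07
10^(54.4/10) = 275423
Difference = 5.24807e+07 - 275423 = 5.22053e+07
L_source = 10*log10(5.22053e+07) = 77.177 dB


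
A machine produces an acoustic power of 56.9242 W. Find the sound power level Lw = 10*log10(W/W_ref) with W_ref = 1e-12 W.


W / W_ref = 56.9242 / 1e-12 = 5.69242e+13
Lw = 10 * log10(5.69242e+13) = 137.55 dB


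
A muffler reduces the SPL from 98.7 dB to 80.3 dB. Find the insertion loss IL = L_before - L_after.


Insertion loss = SPL without muffler - SPL with muffler
IL = 98.7 - 80.3 = 18.4 dB


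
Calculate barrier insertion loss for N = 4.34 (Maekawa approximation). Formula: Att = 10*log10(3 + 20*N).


3 + 20*N = 3 + 20*4.34 = 89.8
Att = 10*log10(89.8) = 19.533 dB


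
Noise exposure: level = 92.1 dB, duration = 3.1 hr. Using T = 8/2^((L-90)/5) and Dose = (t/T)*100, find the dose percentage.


T_allowed = 8 / 2^((92.1 - 90)/5) = 5.9794 hr
Dose = 3.1 / 5.9794 * 100 = 51.845 %


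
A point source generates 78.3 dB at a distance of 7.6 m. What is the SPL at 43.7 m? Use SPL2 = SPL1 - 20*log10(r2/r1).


r2/r1 = 43.7/7.6 = 5.75
Correction = 20*log10(5.75) = 15.1934 dB
SPL2 = 78.3 - 15.1934 = 63.107 dB


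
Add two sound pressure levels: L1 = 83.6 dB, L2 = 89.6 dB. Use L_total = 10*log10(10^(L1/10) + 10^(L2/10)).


10^(83.6/10) = 2.29087e+08
10^(89.6/10) = 9.12011e+08
Sum = 2.29087e+08 + 9.12011e+08 = 1.1411e+09
L_total = 10*log10(1.1411e+09) = 90.573 dB


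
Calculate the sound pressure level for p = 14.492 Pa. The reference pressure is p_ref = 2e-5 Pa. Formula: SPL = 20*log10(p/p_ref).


p / p_ref = 14.492 / 2e-5 = 724600
SPL = 20 * log10(724600) = 117.2 dB


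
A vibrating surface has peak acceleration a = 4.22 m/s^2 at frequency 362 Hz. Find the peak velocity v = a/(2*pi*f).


omega = 2*pi*f = 2*pi*362 = 2274.51 rad/s
v = a / omega = 4.22 / 2274.51 = 0.0018553 m/s


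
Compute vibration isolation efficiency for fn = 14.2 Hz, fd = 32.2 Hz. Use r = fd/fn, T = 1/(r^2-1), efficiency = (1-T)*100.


r = 32.2 / 14.2 = 2.26761
r^2 - 1 = 2.26761^2 - 1 = 4.14206
T = 1/4.14206 = 0.241426
Efficiency = (1 - 0.241426)*100 = 75.857 %


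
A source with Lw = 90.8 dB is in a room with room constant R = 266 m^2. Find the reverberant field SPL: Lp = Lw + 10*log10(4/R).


4/R = 4/266 = 0.0150376
Lp = 90.8 + 10*log10(0.0150376) = 72.572 dB


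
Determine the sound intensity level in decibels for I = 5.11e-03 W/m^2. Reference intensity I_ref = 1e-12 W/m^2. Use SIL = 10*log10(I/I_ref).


I / I_ref = 5.11e-03 / 1e-12 = 5.11e+09
SIL = 10 * log10(5.11e+09) = 97.084 dB


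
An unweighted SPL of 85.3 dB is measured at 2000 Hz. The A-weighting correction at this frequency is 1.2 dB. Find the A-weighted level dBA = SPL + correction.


A-weighting table: 2000 Hz -> 1.2 dB correction
SPL_A = SPL + correction = 85.3 + (1.2) = 86.5 dBA


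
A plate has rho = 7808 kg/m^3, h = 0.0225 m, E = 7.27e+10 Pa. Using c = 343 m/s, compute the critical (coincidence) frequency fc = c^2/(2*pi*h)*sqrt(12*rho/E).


12*rho/E = 12*7808/7.27e+10 = 1.2888e-06
sqrt(12*rho/E) = sqrt(1.2888e-06) = 0.00113525
c^2/(2*pi*h) = 343^2/(2*pi*0.0225) = 832196
fc = 832196 * 0.00113525 = 944.75 Hz
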